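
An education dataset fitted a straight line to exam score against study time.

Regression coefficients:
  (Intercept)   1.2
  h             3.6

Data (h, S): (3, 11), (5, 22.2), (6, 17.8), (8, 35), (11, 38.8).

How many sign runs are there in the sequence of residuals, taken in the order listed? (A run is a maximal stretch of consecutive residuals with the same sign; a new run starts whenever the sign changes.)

5 runs

h=3: Ŝ = 1.2 + 3.6·3 = 12; r = 11 − 12 = -1
h=5: Ŝ = 1.2 + 3.6·5 = 19.2; r = 22.2 − 19.2 = 3
h=6: Ŝ = 1.2 + 3.6·6 = 22.8; r = 17.8 − 22.8 = -5
h=8: Ŝ = 1.2 + 3.6·8 = 30; r = 35 − 30 = 5
h=11: Ŝ = 1.2 + 3.6·11 = 40.8; r = 38.8 − 40.8 = -2
Signs: − + − + −
Runs: −×1, +×1, −×1, +×1, −×1 → 5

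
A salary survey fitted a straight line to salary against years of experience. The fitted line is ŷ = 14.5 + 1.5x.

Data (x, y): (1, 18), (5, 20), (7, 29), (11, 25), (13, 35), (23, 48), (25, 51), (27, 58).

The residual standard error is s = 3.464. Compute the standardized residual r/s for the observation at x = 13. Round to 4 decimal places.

0.2887

ŷ = 14.5 + 1.5·13 = 34
r = 35 − 34 = 1
r/s = 1 / 3.464 = 0.2887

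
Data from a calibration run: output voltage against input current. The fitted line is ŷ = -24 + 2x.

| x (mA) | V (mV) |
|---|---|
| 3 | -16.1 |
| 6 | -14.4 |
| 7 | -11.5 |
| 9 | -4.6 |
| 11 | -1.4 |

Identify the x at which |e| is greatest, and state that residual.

x = 6, e = -2.4

x=3: ŷ = -24 + 2·3 = -18; e = -16.1 − (-18) = 1.9
x=6: ŷ = -24 + 2·6 = -12; e = -14.4 − (-12) = -2.4
x=7: ŷ = -24 + 2·7 = -10; e = -11.5 − (-10) = -1.5
x=9: ŷ = -24 + 2·9 = -6; e = -4.6 − (-6) = 1.4
x=11: ŷ = -24 + 2·11 = -2; e = -1.4 − (-2) = 0.6
Largest |e| is 2.4 at x = 6, residual -2.4.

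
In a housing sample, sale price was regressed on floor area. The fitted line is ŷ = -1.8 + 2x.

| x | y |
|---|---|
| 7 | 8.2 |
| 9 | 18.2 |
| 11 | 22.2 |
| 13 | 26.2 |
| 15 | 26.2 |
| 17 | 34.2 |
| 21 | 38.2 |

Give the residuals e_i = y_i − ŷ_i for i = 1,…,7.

x=7: ŷ = -1.8 + 2·7 = 12.2; e = 8.2 − 12.2 = -4
x=9: ŷ = -1.8 + 2·9 = 16.2; e = 18.2 − 16.2 = 2
x=11: ŷ = -1.8 + 2·11 = 20.2; e = 22.2 − 20.2 = 2
x=13: ŷ = -1.8 + 2·13 = 24.2; e = 26.2 − 24.2 = 2
x=15: ŷ = -1.8 + 2·15 = 28.2; e = 26.2 − 28.2 = -2
x=17: ŷ = -1.8 + 2·17 = 32.2; e = 34.2 − 32.2 = 2
x=21: ŷ = -1.8 + 2·21 = 40.2; e = 38.2 − 40.2 = -2

-4, 2, 2, 2, -2, 2, -2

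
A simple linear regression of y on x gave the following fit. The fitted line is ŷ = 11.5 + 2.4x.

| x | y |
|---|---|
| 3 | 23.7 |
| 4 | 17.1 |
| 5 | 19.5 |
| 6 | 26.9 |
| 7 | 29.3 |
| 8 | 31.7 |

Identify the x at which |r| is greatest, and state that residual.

x = 3, r = 5

x=3: ŷ = 11.5 + 2.4·3 = 18.7; r = 23.7 − 18.7 = 5
x=4: ŷ = 11.5 + 2.4·4 = 21.1; r = 17.1 − 21.1 = -4
x=5: ŷ = 11.5 + 2.4·5 = 23.5; r = 19.5 − 23.5 = -4
x=6: ŷ = 11.5 + 2.4·6 = 25.9; r = 26.9 − 25.9 = 1
x=7: ŷ = 11.5 + 2.4·7 = 28.3; r = 29.3 − 28.3 = 1
x=8: ŷ = 11.5 + 2.4·8 = 30.7; r = 31.7 − 30.7 = 1
Largest |r| is 5 at x = 3, residual 5.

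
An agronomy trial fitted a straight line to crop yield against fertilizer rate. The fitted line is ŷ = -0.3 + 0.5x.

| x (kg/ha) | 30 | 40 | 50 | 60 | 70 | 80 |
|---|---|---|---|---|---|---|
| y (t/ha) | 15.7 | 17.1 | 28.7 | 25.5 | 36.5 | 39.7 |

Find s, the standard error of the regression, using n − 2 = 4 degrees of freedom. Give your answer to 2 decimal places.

s = 3.34

x=30: ŷ = -0.3 + 0.5·30 = 14.7; e = 15.7 − 14.7 = 1
x=40: ŷ = -0.3 + 0.5·40 = 19.7; e = 17.1 − 19.7 = -2.6
x=50: ŷ = -0.3 + 0.5·50 = 24.7; e = 28.7 − 24.7 = 4
x=60: ŷ = -0.3 + 0.5·60 = 29.7; e = 25.5 − 29.7 = -4.2
x=70: ŷ = -0.3 + 0.5·70 = 34.7; e = 36.5 − 34.7 = 1.8
x=80: ŷ = -0.3 + 0.5·80 = 39.7; e = 39.7 − 39.7 = 0
SSE = 1 + 6.76 + 16 + 17.64 + 3.24 + 0 = 44.64
s = √(44.64/4) = √11.16 ≈ 3.34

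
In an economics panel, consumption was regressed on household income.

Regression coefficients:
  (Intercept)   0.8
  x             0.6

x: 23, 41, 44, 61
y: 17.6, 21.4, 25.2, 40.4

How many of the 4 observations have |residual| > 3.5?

x=23: ŷ = 0.8 + 0.6·23 = 14.6; r = 17.6 − 14.6 = 3
x=41: ŷ = 0.8 + 0.6·41 = 25.4; r = 21.4 − 25.4 = -4
x=44: ŷ = 0.8 + 0.6·44 = 27.2; r = 25.2 − 27.2 = -2
x=61: ŷ = 0.8 + 0.6·61 = 37.4; r = 40.4 − 37.4 = 3
|r| > 3.5: x=41 (|r|=4) → 1

1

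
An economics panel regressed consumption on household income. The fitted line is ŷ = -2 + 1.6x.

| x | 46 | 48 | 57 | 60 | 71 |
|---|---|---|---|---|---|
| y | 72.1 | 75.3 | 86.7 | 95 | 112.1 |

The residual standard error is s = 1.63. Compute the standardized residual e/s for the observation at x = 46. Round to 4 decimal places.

ŷ = -2 + 1.6·46 = 71.6
e = 72.1 − 71.6 = 0.5
e/s = 0.5 / 1.63 = 0.3067

0.3067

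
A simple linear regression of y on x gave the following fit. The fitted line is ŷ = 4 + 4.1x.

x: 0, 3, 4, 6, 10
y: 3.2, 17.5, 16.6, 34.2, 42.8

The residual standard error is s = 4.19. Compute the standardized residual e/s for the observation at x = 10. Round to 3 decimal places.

-0.525

ŷ = 4 + 4.1·10 = 45
e = 42.8 − 45 = -2.2
e/s = -2.2 / 4.19 = -0.525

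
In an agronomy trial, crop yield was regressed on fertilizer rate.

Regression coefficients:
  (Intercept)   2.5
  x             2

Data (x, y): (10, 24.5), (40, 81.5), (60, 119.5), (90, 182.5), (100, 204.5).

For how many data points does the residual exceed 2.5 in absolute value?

x=10: ŷ = 2.5 + 2·10 = 22.5; e = 24.5 − 22.5 = 2
x=40: ŷ = 2.5 + 2·40 = 82.5; e = 81.5 − 82.5 = -1
x=60: ŷ = 2.5 + 2·60 = 122.5; e = 119.5 − 122.5 = -3
x=90: ŷ = 2.5 + 2·90 = 182.5; e = 182.5 − 182.5 = 0
x=100: ŷ = 2.5 + 2·100 = 202.5; e = 204.5 − 202.5 = 2
|e| > 2.5: x=60 (|e|=3) → 1

1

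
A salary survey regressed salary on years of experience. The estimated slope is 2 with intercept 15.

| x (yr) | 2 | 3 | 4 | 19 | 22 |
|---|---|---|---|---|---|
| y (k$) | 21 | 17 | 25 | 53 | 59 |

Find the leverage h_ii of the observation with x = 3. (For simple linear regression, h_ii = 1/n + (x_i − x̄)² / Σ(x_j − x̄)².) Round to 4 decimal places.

h = 0.3310

x̄ = (2 + 3 + 4 + 19 + 22)/5 = 10
Σ(x − x̄)² = 64 + 49 + 36 + 81 + 144 = 374
h = 1/5 + (-7)²/374 = 0.2 + 0.131016 = 0.3310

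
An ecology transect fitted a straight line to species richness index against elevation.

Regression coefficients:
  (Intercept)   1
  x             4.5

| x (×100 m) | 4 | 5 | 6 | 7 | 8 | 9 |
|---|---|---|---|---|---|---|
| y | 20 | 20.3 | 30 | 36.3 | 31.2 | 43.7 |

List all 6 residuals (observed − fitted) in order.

1, -3.2, 2, 3.8, -5.8, 2.2

x=4: ŷ = 1 + 4.5·4 = 19; e = 20 − 19 = 1
x=5: ŷ = 1 + 4.5·5 = 23.5; e = 20.3 − 23.5 = -3.2
x=6: ŷ = 1 + 4.5·6 = 28; e = 30 − 28 = 2
x=7: ŷ = 1 + 4.5·7 = 32.5; e = 36.3 − 32.5 = 3.8
x=8: ŷ = 1 + 4.5·8 = 37; e = 31.2 − 37 = -5.8
x=9: ŷ = 1 + 4.5·9 = 41.5; e = 43.7 − 41.5 = 2.2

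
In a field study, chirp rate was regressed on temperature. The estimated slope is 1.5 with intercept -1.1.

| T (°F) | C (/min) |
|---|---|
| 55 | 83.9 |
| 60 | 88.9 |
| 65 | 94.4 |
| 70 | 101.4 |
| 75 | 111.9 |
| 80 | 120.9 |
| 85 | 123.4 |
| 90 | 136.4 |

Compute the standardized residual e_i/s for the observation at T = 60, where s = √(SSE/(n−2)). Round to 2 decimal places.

T=55: Ĉ = -1.1 + 1.5·55 = 81.4; e = 83.9 − 81.4 = 2.5
T=60: Ĉ = -1.1 + 1.5·60 = 88.9; e = 88.9 − 88.9 = 0
T=65: Ĉ = -1.1 + 1.5·65 = 96.4; e = 94.4 − 96.4 = -2
T=70: Ĉ = -1.1 + 1.5·70 = 103.9; e = 101.4 − 103.9 = -2.5
T=75: Ĉ = -1.1 + 1.5·75 = 111.4; e = 111.9 − 111.4 = 0.5
T=80: Ĉ = -1.1 + 1.5·80 = 118.9; e = 120.9 − 118.9 = 2
T=85: Ĉ = -1.1 + 1.5·85 = 126.4; e = 123.4 − 126.4 = -3
T=90: Ĉ = -1.1 + 1.5·90 = 133.9; e = 136.4 − 133.9 = 2.5
SSE = 6.25 + 0 + 4 + 6.25 + 0.25 + 4 + 9 + 6.25 = 36
s = √(36/6) = 2.44949
e/s = 0 / 2.44949 = 0.00

0.00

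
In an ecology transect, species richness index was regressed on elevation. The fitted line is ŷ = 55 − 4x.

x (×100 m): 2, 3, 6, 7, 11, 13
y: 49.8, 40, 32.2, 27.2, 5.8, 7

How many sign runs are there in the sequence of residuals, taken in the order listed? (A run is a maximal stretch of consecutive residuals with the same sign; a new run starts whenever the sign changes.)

x=2: ŷ = 55 − 4·2 = 47; r = 49.8 − 47 = 2.8
x=3: ŷ = 55 − 4·3 = 43; r = 40 − 43 = -3
x=6: ŷ = 55 − 4·6 = 31; r = 32.2 − 31 = 1.2
x=7: ŷ = 55 − 4·7 = 27; r = 27.2 − 27 = 0.2
x=11: ŷ = 55 − 4·11 = 11; r = 5.8 − 11 = -5.2
x=13: ŷ = 55 − 4·13 = 3; r = 7 − 3 = 4
Signs: + − + + − +
Runs: +×1, −×1, +×2, −×1, +×1 → 5

5 runs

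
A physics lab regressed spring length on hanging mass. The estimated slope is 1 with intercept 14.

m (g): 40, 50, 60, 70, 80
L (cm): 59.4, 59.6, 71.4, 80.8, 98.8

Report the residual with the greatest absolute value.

r = 5.4

m=40: L̂ = 14 + 40 = 54; r = 59.4 − 54 = 5.4
m=50: L̂ = 14 + 50 = 64; r = 59.6 − 64 = -4.4
m=60: L̂ = 14 + 60 = 74; r = 71.4 − 74 = -2.6
m=70: L̂ = 14 + 70 = 84; r = 80.8 − 84 = -3.2
m=80: L̂ = 14 + 80 = 94; r = 98.8 − 94 = 4.8
Largest |r| is 5.4 at m = 40, residual 5.4.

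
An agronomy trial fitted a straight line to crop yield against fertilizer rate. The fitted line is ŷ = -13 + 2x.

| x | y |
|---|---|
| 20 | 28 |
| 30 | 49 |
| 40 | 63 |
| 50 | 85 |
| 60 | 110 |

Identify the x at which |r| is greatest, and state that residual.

x = 40, r = -4

x=20: ŷ = -13 + 2·20 = 27; r = 28 − 27 = 1
x=30: ŷ = -13 + 2·30 = 47; r = 49 − 47 = 2
x=40: ŷ = -13 + 2·40 = 67; r = 63 − 67 = -4
x=50: ŷ = -13 + 2·50 = 87; r = 85 − 87 = -2
x=60: ŷ = -13 + 2·60 = 107; r = 110 − 107 = 3
Largest |r| is 4 at x = 40, residual -4.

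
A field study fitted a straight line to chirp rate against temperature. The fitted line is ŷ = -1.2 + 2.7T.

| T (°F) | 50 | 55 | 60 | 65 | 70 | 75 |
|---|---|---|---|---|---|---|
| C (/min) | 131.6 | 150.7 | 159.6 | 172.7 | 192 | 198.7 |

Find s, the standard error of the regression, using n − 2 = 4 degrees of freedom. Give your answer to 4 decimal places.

T=50: ŷ = -1.2 + 2.7·50 = 133.8; r = 131.6 − 133.8 = -2.2
T=55: ŷ = -1.2 + 2.7·55 = 147.3; r = 150.7 − 147.3 = 3.4
T=60: ŷ = -1.2 + 2.7·60 = 160.8; r = 159.6 − 160.8 = -1.2
T=65: ŷ = -1.2 + 2.7·65 = 174.3; r = 172.7 − 174.3 = -1.6
T=70: ŷ = -1.2 + 2.7·70 = 187.8; r = 192 − 187.8 = 4.2
T=75: ŷ = -1.2 + 2.7·75 = 201.3; r = 198.7 − 201.3 = -2.6
SSE = 4.84 + 11.56 + 1.44 + 2.56 + 17.64 + 6.76 = 44.8
s = √(44.8/4) = √11.2 ≈ 3.3466

s = 3.3466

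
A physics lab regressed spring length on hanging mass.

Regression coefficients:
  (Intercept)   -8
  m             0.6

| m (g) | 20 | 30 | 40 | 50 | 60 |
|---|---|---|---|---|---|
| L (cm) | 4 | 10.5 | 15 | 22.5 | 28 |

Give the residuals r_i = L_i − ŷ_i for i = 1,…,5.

m=20: ŷ = -8 + 0.6·20 = 4; r = 4 − 4 = 0
m=30: ŷ = -8 + 0.6·30 = 10; r = 10.5 − 10 = 0.5
m=40: ŷ = -8 + 0.6·40 = 16; r = 15 − 16 = -1
m=50: ŷ = -8 + 0.6·50 = 22; r = 22.5 − 22 = 0.5
m=60: ŷ = -8 + 0.6·60 = 28; r = 28 − 28 = 0

0, 0.5, -1, 0.5, 0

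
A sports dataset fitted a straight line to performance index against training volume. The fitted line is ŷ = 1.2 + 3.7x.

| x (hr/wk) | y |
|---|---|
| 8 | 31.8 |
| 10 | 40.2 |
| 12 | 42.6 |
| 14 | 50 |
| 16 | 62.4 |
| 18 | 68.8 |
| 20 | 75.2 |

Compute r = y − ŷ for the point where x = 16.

r = 2

ŷ = 1.2 + 3.7·16 = 60.4
r = 62.4 − 60.4 = 2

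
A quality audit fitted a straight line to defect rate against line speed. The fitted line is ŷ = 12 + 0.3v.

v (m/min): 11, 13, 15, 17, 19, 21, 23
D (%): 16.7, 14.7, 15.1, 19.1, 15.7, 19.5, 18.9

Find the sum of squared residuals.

SSE = 14.8

v=11: ŷ = 12 + 0.3·11 = 15.3; r = 16.7 − 15.3 = 1.4
v=13: ŷ = 12 + 0.3·13 = 15.9; r = 14.7 − 15.9 = -1.2
v=15: ŷ = 12 + 0.3·15 = 16.5; r = 15.1 − 16.5 = -1.4
v=17: ŷ = 12 + 0.3·17 = 17.1; r = 19.1 − 17.1 = 2
v=19: ŷ = 12 + 0.3·19 = 17.7; r = 15.7 − 17.7 = -2
v=21: ŷ = 12 + 0.3·21 = 18.3; r = 19.5 − 18.3 = 1.2
v=23: ŷ = 12 + 0.3·23 = 18.9; r = 18.9 − 18.9 = 0
SSE = 1.96 + 1.44 + 1.96 + 4 + 4 + 1.44 + 0 = 14.8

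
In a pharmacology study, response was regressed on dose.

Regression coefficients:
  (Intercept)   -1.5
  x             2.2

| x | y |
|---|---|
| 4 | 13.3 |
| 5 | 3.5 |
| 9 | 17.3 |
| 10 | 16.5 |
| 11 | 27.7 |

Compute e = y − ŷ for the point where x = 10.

e = -4

ŷ = -1.5 + 2.2·10 = 20.5
e = 16.5 − 20.5 = -4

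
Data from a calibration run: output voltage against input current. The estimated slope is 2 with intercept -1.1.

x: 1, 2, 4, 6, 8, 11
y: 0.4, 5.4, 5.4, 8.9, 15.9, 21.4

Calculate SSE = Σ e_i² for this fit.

x=1: ŷ = -1.1 + 2·1 = 0.9; e = 0.4 − 0.9 = -0.5
x=2: ŷ = -1.1 + 2·2 = 2.9; e = 5.4 − 2.9 = 2.5
x=4: ŷ = -1.1 + 2·4 = 6.9; e = 5.4 − 6.9 = -1.5
x=6: ŷ = -1.1 + 2·6 = 10.9; e = 8.9 − 10.9 = -2
x=8: ŷ = -1.1 + 2·8 = 14.9; e = 15.9 − 14.9 = 1
x=11: ŷ = -1.1 + 2·11 = 20.9; e = 21.4 − 20.9 = 0.5
SSE = 0.25 + 6.25 + 2.25 + 4 + 1 + 0.25 = 14

SSE = 14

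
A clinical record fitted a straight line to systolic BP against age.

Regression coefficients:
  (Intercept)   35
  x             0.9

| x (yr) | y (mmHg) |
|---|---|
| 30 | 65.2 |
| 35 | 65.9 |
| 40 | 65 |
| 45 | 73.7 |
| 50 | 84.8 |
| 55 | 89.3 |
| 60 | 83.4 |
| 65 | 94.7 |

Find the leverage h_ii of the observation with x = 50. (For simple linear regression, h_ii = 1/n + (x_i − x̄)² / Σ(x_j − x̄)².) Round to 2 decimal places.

h = 0.13

x̄ = (30 + 35 + 40 + 45 + 50 + 55 + 60 + 65)/8 = 47.5
Σ(x − x̄)² = 306.25 + 156.25 + 56.25 + 6.25 + 6.25 + 56.25 + 156.25 + 306.25 = 1050
h = 1/8 + (2.5)²/1050 = 0.125 + 0.00595238 = 0.13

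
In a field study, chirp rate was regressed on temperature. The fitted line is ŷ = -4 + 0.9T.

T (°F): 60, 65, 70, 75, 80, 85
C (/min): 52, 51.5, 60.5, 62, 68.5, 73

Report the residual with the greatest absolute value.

T=60: ŷ = -4 + 0.9·60 = 50; r = 52 − 50 = 2
T=65: ŷ = -4 + 0.9·65 = 54.5; r = 51.5 − 54.5 = -3
T=70: ŷ = -4 + 0.9·70 = 59; r = 60.5 − 59 = 1.5
T=75: ŷ = -4 + 0.9·75 = 63.5; r = 62 − 63.5 = -1.5
T=80: ŷ = -4 + 0.9·80 = 68; r = 68.5 − 68 = 0.5
T=85: ŷ = -4 + 0.9·85 = 72.5; r = 73 − 72.5 = 0.5
Largest |r| is 3 at T = 65, residual -3.

r = -3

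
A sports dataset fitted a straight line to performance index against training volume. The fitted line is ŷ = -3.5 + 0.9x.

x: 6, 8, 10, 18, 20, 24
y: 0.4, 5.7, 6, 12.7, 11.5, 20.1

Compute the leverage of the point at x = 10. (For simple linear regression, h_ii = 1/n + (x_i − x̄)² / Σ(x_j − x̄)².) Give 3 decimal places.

h = 0.237

x̄ = (6 + 8 + 10 + 18 + 20 + 24)/6 = 14.3333
Σ(x − x̄)² = 69.4444 + 40.1111 + 18.7778 + 13.4444 + 32.1111 + 93.4444 = 267.333
h = 1/6 + (-4.33333)²/267.333 = 0.166667 + 0.0702411 = 0.237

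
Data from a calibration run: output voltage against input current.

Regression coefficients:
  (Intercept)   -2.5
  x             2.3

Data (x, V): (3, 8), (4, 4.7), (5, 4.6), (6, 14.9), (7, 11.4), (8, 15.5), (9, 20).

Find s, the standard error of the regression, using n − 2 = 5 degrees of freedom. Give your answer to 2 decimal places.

s = 3.39

x=3: V̂ = -2.5 + 2.3·3 = 4.4; e = 8 − 4.4 = 3.6
x=4: V̂ = -2.5 + 2.3·4 = 6.7; e = 4.7 − 6.7 = -2
x=5: V̂ = -2.5 + 2.3·5 = 9; e = 4.6 − 9 = -4.4
x=6: V̂ = -2.5 + 2.3·6 = 11.3; e = 14.9 − 11.3 = 3.6
x=7: V̂ = -2.5 + 2.3·7 = 13.6; e = 11.4 − 13.6 = -2.2
x=8: V̂ = -2.5 + 2.3·8 = 15.9; e = 15.5 − 15.9 = -0.4
x=9: V̂ = -2.5 + 2.3·9 = 18.2; e = 20 − 18.2 = 1.8
SSE = 12.96 + 4 + 19.36 + 12.96 + 4.84 + 0.16 + 3.24 = 57.52
s = √(57.52/5) = √11.504 ≈ 3.39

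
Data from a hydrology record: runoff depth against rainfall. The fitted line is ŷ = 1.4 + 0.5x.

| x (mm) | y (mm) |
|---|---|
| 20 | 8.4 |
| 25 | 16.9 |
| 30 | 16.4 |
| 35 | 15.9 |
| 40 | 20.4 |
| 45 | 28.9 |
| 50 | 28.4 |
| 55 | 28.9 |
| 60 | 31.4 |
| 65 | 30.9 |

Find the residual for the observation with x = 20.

ŷ = 1.4 + 0.5·20 = 11.4
r = 8.4 − 11.4 = -3

r = -3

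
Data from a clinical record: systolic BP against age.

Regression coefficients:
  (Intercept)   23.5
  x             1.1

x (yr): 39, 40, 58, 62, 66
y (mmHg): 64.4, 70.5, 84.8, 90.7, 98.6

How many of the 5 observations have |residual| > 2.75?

x=39: ŷ = 23.5 + 1.1·39 = 66.4; r = 64.4 − 66.4 = -2
x=40: ŷ = 23.5 + 1.1·40 = 67.5; r = 70.5 − 67.5 = 3
x=58: ŷ = 23.5 + 1.1·58 = 87.3; r = 84.8 − 87.3 = -2.5
x=62: ŷ = 23.5 + 1.1·62 = 91.7; r = 90.7 − 91.7 = -1
x=66: ŷ = 23.5 + 1.1·66 = 96.1; r = 98.6 − 96.1 = 2.5
|r| > 2.75: x=40 (|r|=3) → 1

1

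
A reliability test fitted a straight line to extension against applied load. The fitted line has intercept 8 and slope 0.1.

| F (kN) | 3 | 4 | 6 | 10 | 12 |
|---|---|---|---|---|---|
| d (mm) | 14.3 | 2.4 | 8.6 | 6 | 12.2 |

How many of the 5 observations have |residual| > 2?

4

F=3: d̂ = 8 + 0.1·3 = 8.3; r = 14.3 − 8.3 = 6
F=4: d̂ = 8 + 0.1·4 = 8.4; r = 2.4 − 8.4 = -6
F=6: d̂ = 8 + 0.1·6 = 8.6; r = 8.6 − 8.6 = 0
F=10: d̂ = 8 + 0.1·10 = 9; r = 6 − 9 = -3
F=12: d̂ = 8 + 0.1·12 = 9.2; r = 12.2 − 9.2 = 3
|r| > 2: F=3 (|r|=6), F=4 (|r|=6), F=10 (|r|=3), F=12 (|r|=3) → 4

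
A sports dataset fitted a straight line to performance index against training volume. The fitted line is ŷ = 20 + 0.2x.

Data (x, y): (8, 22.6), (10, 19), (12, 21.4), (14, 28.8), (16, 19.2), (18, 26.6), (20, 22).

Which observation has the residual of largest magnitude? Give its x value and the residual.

x = 14, e = 6

x=8: ŷ = 20 + 0.2·8 = 21.6; e = 22.6 − 21.6 = 1
x=10: ŷ = 20 + 0.2·10 = 22; e = 19 − 22 = -3
x=12: ŷ = 20 + 0.2·12 = 22.4; e = 21.4 − 22.4 = -1
x=14: ŷ = 20 + 0.2·14 = 22.8; e = 28.8 − 22.8 = 6
x=16: ŷ = 20 + 0.2·16 = 23.2; e = 19.2 − 23.2 = -4
x=18: ŷ = 20 + 0.2·18 = 23.6; e = 26.6 − 23.6 = 3
x=20: ŷ = 20 + 0.2·20 = 24; e = 22 − 24 = -2
Largest |e| is 6 at x = 14, residual 6.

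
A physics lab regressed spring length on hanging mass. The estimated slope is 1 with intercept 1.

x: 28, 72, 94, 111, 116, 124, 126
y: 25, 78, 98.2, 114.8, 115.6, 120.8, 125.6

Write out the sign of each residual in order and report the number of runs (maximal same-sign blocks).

3 runs

x=28: ŷ = 1 + 28 = 29; r = 25 − 29 = -4
x=72: ŷ = 1 + 72 = 73; r = 78 − 73 = 5
x=94: ŷ = 1 + 94 = 95; r = 98.2 − 95 = 3.2
x=111: ŷ = 1 + 111 = 112; r = 114.8 − 112 = 2.8
x=116: ŷ = 1 + 116 = 117; r = 115.6 − 117 = -1.4
x=124: ŷ = 1 + 124 = 125; r = 120.8 − 125 = -4.2
x=126: ŷ = 1 + 126 = 127; r = 125.6 − 127 = -1.4
Signs: − + + + − − −
Runs: −×1, +×3, −×3 → 3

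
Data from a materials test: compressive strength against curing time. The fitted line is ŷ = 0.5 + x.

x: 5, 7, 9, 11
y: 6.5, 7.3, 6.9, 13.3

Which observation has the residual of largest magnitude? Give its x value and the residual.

x=5: ŷ = 0.5 + 5 = 5.5; r = 6.5 − 5.5 = 1
x=7: ŷ = 0.5 + 7 = 7.5; r = 7.3 − 7.5 = -0.2
x=9: ŷ = 0.5 + 9 = 9.5; r = 6.9 − 9.5 = -2.6
x=11: ŷ = 0.5 + 11 = 11.5; r = 13.3 − 11.5 = 1.8
Largest |r| is 2.6 at x = 9, residual -2.6.

x = 9, r = -2.6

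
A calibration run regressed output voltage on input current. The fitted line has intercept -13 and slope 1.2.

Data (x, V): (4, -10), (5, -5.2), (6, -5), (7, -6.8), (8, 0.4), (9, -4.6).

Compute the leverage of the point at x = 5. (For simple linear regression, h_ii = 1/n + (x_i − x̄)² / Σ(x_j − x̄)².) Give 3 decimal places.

x̄ = (4 + 5 + 6 + 7 + 8 + 9)/6 = 6.5
Σ(x − x̄)² = 6.25 + 2.25 + 0.25 + 0.25 + 2.25 + 6.25 = 17.5
h = 1/6 + (-1.5)²/17.5 = 0.166667 + 0.128571 = 0.295

h = 0.295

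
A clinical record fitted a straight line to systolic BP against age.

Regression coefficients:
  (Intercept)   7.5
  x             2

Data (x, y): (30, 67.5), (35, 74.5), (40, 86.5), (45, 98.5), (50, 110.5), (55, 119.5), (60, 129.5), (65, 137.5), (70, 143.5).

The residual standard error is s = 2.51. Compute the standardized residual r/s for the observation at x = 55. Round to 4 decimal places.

0.7968

ŷ = 7.5 + 2·55 = 117.5
r = 119.5 − 117.5 = 2
r/s = 2 / 2.51 = 0.7968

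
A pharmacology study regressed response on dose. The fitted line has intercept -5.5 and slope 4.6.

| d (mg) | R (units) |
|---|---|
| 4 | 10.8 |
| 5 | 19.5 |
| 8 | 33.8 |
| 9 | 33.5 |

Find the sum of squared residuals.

SSE = 20.42

d=4: ŷ = -5.5 + 4.6·4 = 12.9; e = 10.8 − 12.9 = -2.1
d=5: ŷ = -5.5 + 4.6·5 = 17.5; e = 19.5 − 17.5 = 2
d=8: ŷ = -5.5 + 4.6·8 = 31.3; e = 33.8 − 31.3 = 2.5
d=9: ŷ = -5.5 + 4.6·9 = 35.9; e = 33.5 − 35.9 = -2.4
SSE = 4.41 + 4 + 6.25 + 5.76 = 20.42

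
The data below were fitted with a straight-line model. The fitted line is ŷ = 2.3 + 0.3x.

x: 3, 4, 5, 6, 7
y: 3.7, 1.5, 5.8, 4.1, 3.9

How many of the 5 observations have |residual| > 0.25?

x=3: ŷ = 2.3 + 0.3·3 = 3.2; r = 3.7 − 3.2 = 0.5
x=4: ŷ = 2.3 + 0.3·4 = 3.5; r = 1.5 − 3.5 = -2
x=5: ŷ = 2.3 + 0.3·5 = 3.8; r = 5.8 − 3.8 = 2
x=6: ŷ = 2.3 + 0.3·6 = 4.1; r = 4.1 − 4.1 = 0
x=7: ŷ = 2.3 + 0.3·7 = 4.4; r = 3.9 − 4.4 = -0.5
|r| > 0.25: x=3 (|r|=0.5), x=4 (|r|=2), x=5 (|r|=2), x=7 (|r|=0.5) → 4

4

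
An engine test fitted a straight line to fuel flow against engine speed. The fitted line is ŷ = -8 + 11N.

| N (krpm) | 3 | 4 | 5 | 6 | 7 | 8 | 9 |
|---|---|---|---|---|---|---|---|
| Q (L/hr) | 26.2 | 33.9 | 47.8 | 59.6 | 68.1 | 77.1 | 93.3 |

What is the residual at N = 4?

ŷ = -8 + 11·4 = 36
e = 33.9 − 36 = -2.1

e = -2.1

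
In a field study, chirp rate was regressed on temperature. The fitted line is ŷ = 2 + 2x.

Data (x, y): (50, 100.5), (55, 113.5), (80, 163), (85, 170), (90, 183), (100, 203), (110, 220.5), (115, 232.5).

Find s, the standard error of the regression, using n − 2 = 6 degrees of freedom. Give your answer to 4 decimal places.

x=50: ŷ = 2 + 2·50 = 102; r = 100.5 − 102 = -1.5
x=55: ŷ = 2 + 2·55 = 112; r = 113.5 − 112 = 1.5
x=80: ŷ = 2 + 2·80 = 162; r = 163 − 162 = 1
x=85: ŷ = 2 + 2·85 = 172; r = 170 − 172 = -2
x=90: ŷ = 2 + 2·90 = 182; r = 183 − 182 = 1
x=100: ŷ = 2 + 2·100 = 202; r = 203 − 202 = 1
x=110: ŷ = 2 + 2·110 = 222; r = 220.5 − 222 = -1.5
x=115: ŷ = 2 + 2·115 = 232; r = 232.5 − 232 = 0.5
SSE = 2.25 + 2.25 + 1 + 4 + 1 + 1 + 2.25 + 0.25 = 14
s = √(14/6) = √2.33333 ≈ 1.5275

s = 1.5275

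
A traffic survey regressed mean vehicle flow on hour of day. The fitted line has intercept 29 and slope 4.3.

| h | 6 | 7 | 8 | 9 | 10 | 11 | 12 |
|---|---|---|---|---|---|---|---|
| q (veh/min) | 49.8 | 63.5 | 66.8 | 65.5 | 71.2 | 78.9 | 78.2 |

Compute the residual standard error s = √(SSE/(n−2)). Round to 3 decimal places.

s = 3.845

h=6: q̂ = 29 + 4.3·6 = 54.8; e = 49.8 − 54.8 = -5
h=7: q̂ = 29 + 4.3·7 = 59.1; e = 63.5 − 59.1 = 4.4
h=8: q̂ = 29 + 4.3·8 = 63.4; e = 66.8 − 63.4 = 3.4
h=9: q̂ = 29 + 4.3·9 = 67.7; e = 65.5 − 67.7 = -2.2
h=10: q̂ = 29 + 4.3·10 = 72; e = 71.2 − 72 = -0.8
h=11: q̂ = 29 + 4.3·11 = 76.3; e = 78.9 − 76.3 = 2.6
h=12: q̂ = 29 + 4.3·12 = 80.6; e = 78.2 − 80.6 = -2.4
SSE = 25 + 19.36 + 11.56 + 4.84 + 0.64 + 6.76 + 5.76 = 73.92
s = √(73.92/5) = √14.784 ≈ 3.845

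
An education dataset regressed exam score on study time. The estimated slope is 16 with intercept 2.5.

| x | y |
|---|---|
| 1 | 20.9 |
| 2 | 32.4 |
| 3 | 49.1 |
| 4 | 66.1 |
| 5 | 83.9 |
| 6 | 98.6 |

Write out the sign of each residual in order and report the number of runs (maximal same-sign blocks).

3 runs

x=1: ŷ = 2.5 + 16·1 = 18.5; e = 20.9 − 18.5 = 2.4
x=2: ŷ = 2.5 + 16·2 = 34.5; e = 32.4 − 34.5 = -2.1
x=3: ŷ = 2.5 + 16·3 = 50.5; e = 49.1 − 50.5 = -1.4
x=4: ŷ = 2.5 + 16·4 = 66.5; e = 66.1 − 66.5 = -0.4
x=5: ŷ = 2.5 + 16·5 = 82.5; e = 83.9 − 82.5 = 1.4
x=6: ŷ = 2.5 + 16·6 = 98.5; e = 98.6 − 98.5 = 0.1
Signs: + − − − + +
Runs: +×1, −×3, +×2 → 3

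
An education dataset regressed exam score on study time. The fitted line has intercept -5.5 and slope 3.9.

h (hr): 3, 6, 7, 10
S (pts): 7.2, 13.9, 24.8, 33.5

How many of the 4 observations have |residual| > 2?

h=3: Ŝ = -5.5 + 3.9·3 = 6.2; r = 7.2 − 6.2 = 1
h=6: Ŝ = -5.5 + 3.9·6 = 17.9; r = 13.9 − 17.9 = -4
h=7: Ŝ = -5.5 + 3.9·7 = 21.8; r = 24.8 − 21.8 = 3
h=10: Ŝ = -5.5 + 3.9·10 = 33.5; r = 33.5 − 33.5 = 0
|r| > 2: h=6 (|r|=4), h=7 (|r|=3) → 2

2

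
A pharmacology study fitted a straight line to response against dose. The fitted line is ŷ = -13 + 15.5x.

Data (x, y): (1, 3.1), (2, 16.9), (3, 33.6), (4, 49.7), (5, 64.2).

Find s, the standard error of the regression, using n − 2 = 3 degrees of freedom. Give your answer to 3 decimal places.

x=1: ŷ = -13 + 15.5·1 = 2.5; e = 3.1 − 2.5 = 0.6
x=2: ŷ = -13 + 15.5·2 = 18; e = 16.9 − 18 = -1.1
x=3: ŷ = -13 + 15.5·3 = 33.5; e = 33.6 − 33.5 = 0.1
x=4: ŷ = -13 + 15.5·4 = 49; e = 49.7 − 49 = 0.7
x=5: ŷ = -13 + 15.5·5 = 64.5; e = 64.2 − 64.5 = -0.3
SSE = 0.36 + 1.21 + 0.01 + 0.49 + 0.09 = 2.16
s = √(2.16/3) = √0.72 ≈ 0.849

s = 0.849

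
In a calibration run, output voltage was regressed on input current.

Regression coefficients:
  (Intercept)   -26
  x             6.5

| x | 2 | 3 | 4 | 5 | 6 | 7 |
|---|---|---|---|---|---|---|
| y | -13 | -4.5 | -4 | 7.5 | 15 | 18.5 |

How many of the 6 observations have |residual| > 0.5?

5

x=2: ŷ = -26 + 6.5·2 = -13; e = -13 − (-13) = 0
x=3: ŷ = -26 + 6.5·3 = -6.5; e = -4.5 − (-6.5) = 2
x=4: ŷ = -26 + 6.5·4 = 0; e = -4 − 0 = -4
x=5: ŷ = -26 + 6.5·5 = 6.5; e = 7.5 − 6.5 = 1
x=6: ŷ = -26 + 6.5·6 = 13; e = 15 − 13 = 2
x=7: ŷ = -26 + 6.5·7 = 19.5; e = 18.5 − 19.5 = -1
|e| > 0.5: x=3 (|e|=2), x=4 (|e|=4), x=5 (|e|=1), x=6 (|e|=2), x=7 (|e|=1) → 5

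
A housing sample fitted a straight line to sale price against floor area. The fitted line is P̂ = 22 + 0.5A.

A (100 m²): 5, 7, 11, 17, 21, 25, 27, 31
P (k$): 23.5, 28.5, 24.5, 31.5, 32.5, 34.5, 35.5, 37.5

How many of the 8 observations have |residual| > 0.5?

A=5: P̂ = 22 + 0.5·5 = 24.5; e = 23.5 − 24.5 = -1
A=7: P̂ = 22 + 0.5·7 = 25.5; e = 28.5 − 25.5 = 3
A=11: P̂ = 22 + 0.5·11 = 27.5; e = 24.5 − 27.5 = -3
A=17: P̂ = 22 + 0.5·17 = 30.5; e = 31.5 − 30.5 = 1
A=21: P̂ = 22 + 0.5·21 = 32.5; e = 32.5 − 32.5 = 0
A=25: P̂ = 22 + 0.5·25 = 34.5; e = 34.5 − 34.5 = 0
A=27: P̂ = 22 + 0.5·27 = 35.5; e = 35.5 − 35.5 = 0
A=31: P̂ = 22 + 0.5·31 = 37.5; e = 37.5 − 37.5 = 0
|e| > 0.5: A=5 (|e|=1), A=7 (|e|=3), A=11 (|e|=3), A=17 (|e|=1) → 4

4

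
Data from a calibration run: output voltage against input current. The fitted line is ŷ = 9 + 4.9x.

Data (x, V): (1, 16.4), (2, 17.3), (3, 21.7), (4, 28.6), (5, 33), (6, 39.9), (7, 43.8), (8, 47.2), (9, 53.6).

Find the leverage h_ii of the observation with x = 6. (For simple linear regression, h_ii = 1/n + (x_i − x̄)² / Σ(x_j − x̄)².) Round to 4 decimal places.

h = 0.1278

x̄ = (1 + 2 + 3 + 4 + 5 + 6 + 7 + 8 + 9)/9 = 5
Σ(x − x̄)² = 16 + 9 + 4 + 1 + 0 + 1 + 4 + 9 + 16 = 60
h = 1/9 + (1)²/60 = 0.111111 + 0.0166667 = 0.1278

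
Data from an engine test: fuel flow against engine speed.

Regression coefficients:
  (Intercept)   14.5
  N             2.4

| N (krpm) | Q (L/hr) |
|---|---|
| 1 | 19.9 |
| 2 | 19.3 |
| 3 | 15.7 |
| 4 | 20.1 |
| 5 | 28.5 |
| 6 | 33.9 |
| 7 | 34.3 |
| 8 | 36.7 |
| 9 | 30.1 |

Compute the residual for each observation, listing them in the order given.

N=1: ŷ = 14.5 + 2.4·1 = 16.9; e = 19.9 − 16.9 = 3
N=2: ŷ = 14.5 + 2.4·2 = 19.3; e = 19.3 − 19.3 = 0
N=3: ŷ = 14.5 + 2.4·3 = 21.7; e = 15.7 − 21.7 = -6
N=4: ŷ = 14.5 + 2.4·4 = 24.1; e = 20.1 − 24.1 = -4
N=5: ŷ = 14.5 + 2.4·5 = 26.5; e = 28.5 − 26.5 = 2
N=6: ŷ = 14.5 + 2.4·6 = 28.9; e = 33.9 − 28.9 = 5
N=7: ŷ = 14.5 + 2.4·7 = 31.3; e = 34.3 − 31.3 = 3
N=8: ŷ = 14.5 + 2.4·8 = 33.7; e = 36.7 − 33.7 = 3
N=9: ŷ = 14.5 + 2.4·9 = 36.1; e = 30.1 − 36.1 = -6

3, 0, -6, -4, 2, 5, 3, 3, -6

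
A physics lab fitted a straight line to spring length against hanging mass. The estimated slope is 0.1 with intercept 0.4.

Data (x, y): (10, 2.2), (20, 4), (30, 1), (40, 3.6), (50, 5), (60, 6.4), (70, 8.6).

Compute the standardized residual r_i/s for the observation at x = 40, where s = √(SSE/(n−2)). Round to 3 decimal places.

-0.535

x=10: ŷ = 0.4 + 0.1·10 = 1.4; r = 2.2 − 1.4 = 0.8
x=20: ŷ = 0.4 + 0.1·20 = 2.4; r = 4 − 2.4 = 1.6
x=30: ŷ = 0.4 + 0.1·30 = 3.4; r = 1 − 3.4 = -2.4
x=40: ŷ = 0.4 + 0.1·40 = 4.4; r = 3.6 − 4.4 = -0.8
x=50: ŷ = 0.4 + 0.1·50 = 5.4; r = 5 − 5.4 = -0.4
x=60: ŷ = 0.4 + 0.1·60 = 6.4; r = 6.4 − 6.4 = 0
x=70: ŷ = 0.4 + 0.1·70 = 7.4; r = 8.6 − 7.4 = 1.2
SSE = 0.64 + 2.56 + 5.76 + 0.64 + 0.16 + 0 + 1.44 = 11.2
s = √(11.2/5) = 1.49666
r/s = -0.8 / 1.49666 = -0.535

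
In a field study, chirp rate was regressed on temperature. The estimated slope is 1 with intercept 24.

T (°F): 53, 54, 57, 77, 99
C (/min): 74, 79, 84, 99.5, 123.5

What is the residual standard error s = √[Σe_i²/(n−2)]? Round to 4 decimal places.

s = 2.6771

T=53: Ĉ = 24 + 53 = 77; e = 74 − 77 = -3
T=54: Ĉ = 24 + 54 = 78; e = 79 − 78 = 1
T=57: Ĉ = 24 + 57 = 81; e = 84 − 81 = 3
T=77: Ĉ = 24 + 77 = 101; e = 99.5 − 101 = -1.5
T=99: Ĉ = 24 + 99 = 123; e = 123.5 − 123 = 0.5
SSE = 9 + 1 + 9 + 2.25 + 0.25 = 21.5
s = √(21.5/3) = √7.16667 ≈ 2.6771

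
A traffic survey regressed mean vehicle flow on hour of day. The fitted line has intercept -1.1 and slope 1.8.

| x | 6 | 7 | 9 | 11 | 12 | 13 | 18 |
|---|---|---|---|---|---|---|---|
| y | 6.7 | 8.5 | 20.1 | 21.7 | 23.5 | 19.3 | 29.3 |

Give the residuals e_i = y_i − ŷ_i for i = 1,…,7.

-3, -3, 5, 3, 3, -3, -2

x=6: ŷ = -1.1 + 1.8·6 = 9.7; e = 6.7 − 9.7 = -3
x=7: ŷ = -1.1 + 1.8·7 = 11.5; e = 8.5 − 11.5 = -3
x=9: ŷ = -1.1 + 1.8·9 = 15.1; e = 20.1 − 15.1 = 5
x=11: ŷ = -1.1 + 1.8·11 = 18.7; e = 21.7 − 18.7 = 3
x=12: ŷ = -1.1 + 1.8·12 = 20.5; e = 23.5 − 20.5 = 3
x=13: ŷ = -1.1 + 1.8·13 = 22.3; e = 19.3 − 22.3 = -3
x=18: ŷ = -1.1 + 1.8·18 = 31.3; e = 29.3 − 31.3 = -2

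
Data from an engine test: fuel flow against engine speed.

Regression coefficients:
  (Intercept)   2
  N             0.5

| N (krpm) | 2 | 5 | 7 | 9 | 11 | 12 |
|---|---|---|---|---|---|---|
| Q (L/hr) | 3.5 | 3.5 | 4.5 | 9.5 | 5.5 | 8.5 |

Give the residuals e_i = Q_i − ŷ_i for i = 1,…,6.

N=2: ŷ = 2 + 0.5·2 = 3; e = 3.5 − 3 = 0.5
N=5: ŷ = 2 + 0.5·5 = 4.5; e = 3.5 − 4.5 = -1
N=7: ŷ = 2 + 0.5·7 = 5.5; e = 4.5 − 5.5 = -1
N=9: ŷ = 2 + 0.5·9 = 6.5; e = 9.5 − 6.5 = 3
N=11: ŷ = 2 + 0.5·11 = 7.5; e = 5.5 − 7.5 = -2
N=12: ŷ = 2 + 0.5·12 = 8; e = 8.5 − 8 = 0.5

0.5, -1, -1, 3, -2, 0.5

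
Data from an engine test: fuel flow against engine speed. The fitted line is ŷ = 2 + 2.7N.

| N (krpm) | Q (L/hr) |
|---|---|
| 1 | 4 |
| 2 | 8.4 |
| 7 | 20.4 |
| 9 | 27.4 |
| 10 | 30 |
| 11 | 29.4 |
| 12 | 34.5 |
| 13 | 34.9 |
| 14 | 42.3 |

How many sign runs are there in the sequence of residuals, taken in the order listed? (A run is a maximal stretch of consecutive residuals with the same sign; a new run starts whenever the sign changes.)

N=1: ŷ = 2 + 2.7·1 = 4.7; e = 4 − 4.7 = -0.7
N=2: ŷ = 2 + 2.7·2 = 7.4; e = 8.4 − 7.4 = 1
N=7: ŷ = 2 + 2.7·7 = 20.9; e = 20.4 − 20.9 = -0.5
N=9: ŷ = 2 + 2.7·9 = 26.3; e = 27.4 − 26.3 = 1.1
N=10: ŷ = 2 + 2.7·10 = 29; e = 30 − 29 = 1
N=11: ŷ = 2 + 2.7·11 = 31.7; e = 29.4 − 31.7 = -2.3
N=12: ŷ = 2 + 2.7·12 = 34.4; e = 34.5 − 34.4 = 0.1
N=13: ŷ = 2 + 2.7·13 = 37.1; e = 34.9 − 37.1 = -2.2
N=14: ŷ = 2 + 2.7·14 = 39.8; e = 42.3 − 39.8 = 2.5
Signs: − + − + + − + − +
Runs: −×1, +×1, −×1, +×2, −×1, +×1, −×1, +×1 → 8

8 runs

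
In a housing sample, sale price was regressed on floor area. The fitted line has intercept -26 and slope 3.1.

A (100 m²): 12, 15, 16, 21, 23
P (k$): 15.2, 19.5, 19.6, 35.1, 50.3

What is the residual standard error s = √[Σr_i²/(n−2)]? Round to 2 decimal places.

A=12: ŷ = -26 + 3.1·12 = 11.2; r = 15.2 − 11.2 = 4
A=15: ŷ = -26 + 3.1·15 = 20.5; r = 19.5 − 20.5 = -1
A=16: ŷ = -26 + 3.1·16 = 23.6; r = 19.6 − 23.6 = -4
A=21: ŷ = -26 + 3.1·21 = 39.1; r = 35.1 − 39.1 = -4
A=23: ŷ = -26 + 3.1·23 = 45.3; r = 50.3 − 45.3 = 5
SSE = 16 + 1 + 16 + 16 + 25 = 74
s = √(74/3) = √24.6667 ≈ 4.97

s = 4.97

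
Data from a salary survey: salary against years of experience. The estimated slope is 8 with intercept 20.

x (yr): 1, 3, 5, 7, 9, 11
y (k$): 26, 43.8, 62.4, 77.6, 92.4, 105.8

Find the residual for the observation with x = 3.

ŷ = 20 + 8·3 = 44
e = 43.8 − 44 = -0.2

e = -0.2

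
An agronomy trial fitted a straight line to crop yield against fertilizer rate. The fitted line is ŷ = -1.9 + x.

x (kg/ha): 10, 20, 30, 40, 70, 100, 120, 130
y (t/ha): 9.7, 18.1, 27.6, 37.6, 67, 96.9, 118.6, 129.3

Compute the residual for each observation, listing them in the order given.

x=10: ŷ = -1.9 + 10 = 8.1; r = 9.7 − 8.1 = 1.6
x=20: ŷ = -1.9 + 20 = 18.1; r = 18.1 − 18.1 = 0
x=30: ŷ = -1.9 + 30 = 28.1; r = 27.6 − 28.1 = -0.5
x=40: ŷ = -1.9 + 40 = 38.1; r = 37.6 − 38.1 = -0.5
x=70: ŷ = -1.9 + 70 = 68.1; r = 67 − 68.1 = -1.1
x=100: ŷ = -1.9 + 100 = 98.1; r = 96.9 − 98.1 = -1.2
x=120: ŷ = -1.9 + 120 = 118.1; r = 118.6 − 118.1 = 0.5
x=130: ŷ = -1.9 + 130 = 128.1; r = 129.3 − 128.1 = 1.2

1.6, 0, -0.5, -0.5, -1.1, -1.2, 0.5, 1.2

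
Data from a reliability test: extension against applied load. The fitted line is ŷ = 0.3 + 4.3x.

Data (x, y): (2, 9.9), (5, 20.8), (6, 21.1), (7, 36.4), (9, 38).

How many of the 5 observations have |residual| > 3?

2

x=2: ŷ = 0.3 + 4.3·2 = 8.9; e = 9.9 − 8.9 = 1
x=5: ŷ = 0.3 + 4.3·5 = 21.8; e = 20.8 − 21.8 = -1
x=6: ŷ = 0.3 + 4.3·6 = 26.1; e = 21.1 − 26.1 = -5
x=7: ŷ = 0.3 + 4.3·7 = 30.4; e = 36.4 − 30.4 = 6
x=9: ŷ = 0.3 + 4.3·9 = 39; e = 38 − 39 = -1
|e| > 3: x=6 (|e|=5), x=7 (|e|=6) → 2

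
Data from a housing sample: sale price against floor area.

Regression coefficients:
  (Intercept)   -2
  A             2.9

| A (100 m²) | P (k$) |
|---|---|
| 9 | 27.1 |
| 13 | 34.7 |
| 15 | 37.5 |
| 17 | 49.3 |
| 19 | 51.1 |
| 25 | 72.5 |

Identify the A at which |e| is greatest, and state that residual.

A=9: ŷ = -2 + 2.9·9 = 24.1; e = 27.1 − 24.1 = 3
A=13: ŷ = -2 + 2.9·13 = 35.7; e = 34.7 − 35.7 = -1
A=15: ŷ = -2 + 2.9·15 = 41.5; e = 37.5 − 41.5 = -4
A=17: ŷ = -2 + 2.9·17 = 47.3; e = 49.3 − 47.3 = 2
A=19: ŷ = -2 + 2.9·19 = 53.1; e = 51.1 − 53.1 = -2
A=25: ŷ = -2 + 2.9·25 = 70.5; e = 72.5 − 70.5 = 2
Largest |e| is 4 at A = 15, residual -4.

A = 15, e = -4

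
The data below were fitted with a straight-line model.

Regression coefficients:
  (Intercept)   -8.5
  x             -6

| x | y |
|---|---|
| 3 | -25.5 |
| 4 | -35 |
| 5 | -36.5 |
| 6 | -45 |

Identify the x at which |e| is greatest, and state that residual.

x = 4, e = -2.5

x=3: ŷ = -8.5 − 6·3 = -26.5; e = -25.5 − (-26.5) = 1
x=4: ŷ = -8.5 − 6·4 = -32.5; e = -35 − (-32.5) = -2.5
x=5: ŷ = -8.5 − 6·5 = -38.5; e = -36.5 − (-38.5) = 2
x=6: ŷ = -8.5 − 6·6 = -44.5; e = -45 − (-44.5) = -0.5
Largest |e| is 2.5 at x = 4, residual -2.5.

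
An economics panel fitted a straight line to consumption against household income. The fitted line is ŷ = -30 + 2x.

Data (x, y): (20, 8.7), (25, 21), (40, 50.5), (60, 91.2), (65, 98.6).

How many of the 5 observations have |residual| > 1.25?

x=20: ŷ = -30 + 2·20 = 10; r = 8.7 − 10 = -1.3
x=25: ŷ = -30 + 2·25 = 20; r = 21 − 20 = 1
x=40: ŷ = -30 + 2·40 = 50; r = 50.5 − 50 = 0.5
x=60: ŷ = -30 + 2·60 = 90; r = 91.2 − 90 = 1.2
x=65: ŷ = -30 + 2·65 = 100; r = 98.6 − 100 = -1.4
|r| > 1.25: x=20 (|r|=1.3), x=65 (|r|=1.4) → 2

2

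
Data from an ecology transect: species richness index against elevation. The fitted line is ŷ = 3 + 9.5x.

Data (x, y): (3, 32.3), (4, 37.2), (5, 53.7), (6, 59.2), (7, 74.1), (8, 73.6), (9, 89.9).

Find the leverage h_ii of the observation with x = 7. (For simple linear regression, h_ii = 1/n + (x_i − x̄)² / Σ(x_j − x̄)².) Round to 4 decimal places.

h = 0.1786

x̄ = (3 + 4 + 5 + 6 + 7 + 8 + 9)/7 = 6
Σ(x − x̄)² = 9 + 4 + 1 + 0 + 1 + 4 + 9 = 28
h = 1/7 + (1)²/28 = 0.142857 + 0.0357143 = 0.1786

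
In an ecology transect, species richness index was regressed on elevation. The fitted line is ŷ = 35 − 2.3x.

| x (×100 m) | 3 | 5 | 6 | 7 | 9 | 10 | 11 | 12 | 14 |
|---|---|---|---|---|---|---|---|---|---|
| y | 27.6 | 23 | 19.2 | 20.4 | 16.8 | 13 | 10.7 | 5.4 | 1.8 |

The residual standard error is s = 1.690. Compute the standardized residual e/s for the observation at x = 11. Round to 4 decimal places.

ŷ = 35 − 2.3·11 = 9.7
e = 10.7 − 9.7 = 1
e/s = 1 / 1.690 = 0.5917

0.5917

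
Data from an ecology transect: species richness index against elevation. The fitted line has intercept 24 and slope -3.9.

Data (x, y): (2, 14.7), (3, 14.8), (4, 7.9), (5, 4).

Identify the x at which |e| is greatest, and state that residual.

x = 3, e = 2.5

x=2: ŷ = 24 − 3.9·2 = 16.2; e = 14.7 − 16.2 = -1.5
x=3: ŷ = 24 − 3.9·3 = 12.3; e = 14.8 − 12.3 = 2.5
x=4: ŷ = 24 − 3.9·4 = 8.4; e = 7.9 − 8.4 = -0.5
x=5: ŷ = 24 − 3.9·5 = 4.5; e = 4 − 4.5 = -0.5
Largest |e| is 2.5 at x = 3, residual 2.5.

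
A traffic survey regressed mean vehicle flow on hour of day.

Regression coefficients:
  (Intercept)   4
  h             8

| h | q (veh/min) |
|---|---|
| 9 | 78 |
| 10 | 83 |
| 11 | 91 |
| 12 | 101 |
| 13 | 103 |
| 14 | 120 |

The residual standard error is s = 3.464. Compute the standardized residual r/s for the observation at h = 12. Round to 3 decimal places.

0.289

q̂ = 4 + 8·12 = 100
r = 101 − 100 = 1
r/s = 1 / 3.464 = 0.289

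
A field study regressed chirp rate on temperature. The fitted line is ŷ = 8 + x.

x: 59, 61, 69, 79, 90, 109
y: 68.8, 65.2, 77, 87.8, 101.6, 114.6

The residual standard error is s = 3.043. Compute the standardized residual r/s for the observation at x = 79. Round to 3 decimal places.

0.263

ŷ = 8 + 79 = 87
r = 87.8 − 87 = 0.8
r/s = 0.8 / 3.043 = 0.263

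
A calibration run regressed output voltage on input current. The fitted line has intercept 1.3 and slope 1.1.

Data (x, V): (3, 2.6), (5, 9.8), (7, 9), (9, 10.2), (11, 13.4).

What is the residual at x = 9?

V̂ = 1.3 + 1.1·9 = 11.2
r = 10.2 − 11.2 = -1

r = -1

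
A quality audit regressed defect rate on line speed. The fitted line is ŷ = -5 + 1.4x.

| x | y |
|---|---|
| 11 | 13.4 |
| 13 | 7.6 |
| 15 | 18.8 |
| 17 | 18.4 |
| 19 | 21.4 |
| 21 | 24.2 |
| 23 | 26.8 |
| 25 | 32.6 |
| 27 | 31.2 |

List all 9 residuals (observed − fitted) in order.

3, -5.6, 2.8, -0.4, -0.2, -0.2, -0.4, 2.6, -1.6

x=11: ŷ = -5 + 1.4·11 = 10.4; r = 13.4 − 10.4 = 3
x=13: ŷ = -5 + 1.4·13 = 13.2; r = 7.6 − 13.2 = -5.6
x=15: ŷ = -5 + 1.4·15 = 16; r = 18.8 − 16 = 2.8
x=17: ŷ = -5 + 1.4·17 = 18.8; r = 18.4 − 18.8 = -0.4
x=19: ŷ = -5 + 1.4·19 = 21.6; r = 21.4 − 21.6 = -0.2
x=21: ŷ = -5 + 1.4·21 = 24.4; r = 24.2 − 24.4 = -0.2
x=23: ŷ = -5 + 1.4·23 = 27.2; r = 26.8 − 27.2 = -0.4
x=25: ŷ = -5 + 1.4·25 = 30; r = 32.6 − 30 = 2.6
x=27: ŷ = -5 + 1.4·27 = 32.8; r = 31.2 − 32.8 = -1.6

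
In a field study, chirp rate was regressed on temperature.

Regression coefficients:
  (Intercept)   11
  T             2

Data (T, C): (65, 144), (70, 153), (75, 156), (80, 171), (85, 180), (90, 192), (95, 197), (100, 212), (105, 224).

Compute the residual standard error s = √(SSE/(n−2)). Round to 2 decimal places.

s = 3.07

T=65: ŷ = 11 + 2·65 = 141; r = 144 − 141 = 3
T=70: ŷ = 11 + 2·70 = 151; r = 153 − 151 = 2
T=75: ŷ = 11 + 2·75 = 161; r = 156 − 161 = -5
T=80: ŷ = 11 + 2·80 = 171; r = 171 − 171 = 0
T=85: ŷ = 11 + 2·85 = 181; r = 180 − 181 = -1
T=90: ŷ = 11 + 2·90 = 191; r = 192 − 191 = 1
T=95: ŷ = 11 + 2·95 = 201; r = 197 − 201 = -4
T=100: ŷ = 11 + 2·100 = 211; r = 212 − 211 = 1
T=105: ŷ = 11 + 2·105 = 221; r = 224 − 221 = 3
SSE = 9 + 4 + 25 + 0 + 1 + 1 + 16 + 1 + 9 = 66
s = √(66/7) = √9.42857 ≈ 3.07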